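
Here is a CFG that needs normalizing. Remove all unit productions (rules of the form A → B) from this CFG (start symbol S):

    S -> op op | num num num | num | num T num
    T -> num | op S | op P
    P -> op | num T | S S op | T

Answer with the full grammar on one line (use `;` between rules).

S -> op op | num num num | num | num T num; T -> num | op S | op P; P -> op | num T | S S op | num | op S | op P

Unit pairs: P ⇒* {T}.
Replace each nonterminal's rules with the union of the non-unit rules of every nonterminal it unit-derives.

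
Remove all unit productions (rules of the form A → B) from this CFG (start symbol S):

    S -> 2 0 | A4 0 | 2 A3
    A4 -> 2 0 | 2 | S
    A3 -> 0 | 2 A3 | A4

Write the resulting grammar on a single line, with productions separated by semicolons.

S -> 2 0 | A4 0 | 2 A3; A4 -> 2 0 | 2 | A4 0 | 2 A3; A3 -> 2 0 | 2 | A4 0 | 2 A3 | 0

Unit pairs: A3 ⇒* {A4, S}; A4 ⇒* {S}.
For every A with A ⇒* B via unit rules, add B's non-unit alternatives to A; then delete every rule of the form X → Y.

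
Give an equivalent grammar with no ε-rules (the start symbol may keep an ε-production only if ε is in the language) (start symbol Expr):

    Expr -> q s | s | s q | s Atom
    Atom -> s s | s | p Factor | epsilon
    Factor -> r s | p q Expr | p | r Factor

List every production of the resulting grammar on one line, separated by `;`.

The nullable symbols are {Atom}.
ε ∉ L(G), so no ε-production is kept.

Expr -> q s | s | s q | s Atom; Atom -> s s | s | p Factor; Factor -> r s | p q Expr | p | r Factor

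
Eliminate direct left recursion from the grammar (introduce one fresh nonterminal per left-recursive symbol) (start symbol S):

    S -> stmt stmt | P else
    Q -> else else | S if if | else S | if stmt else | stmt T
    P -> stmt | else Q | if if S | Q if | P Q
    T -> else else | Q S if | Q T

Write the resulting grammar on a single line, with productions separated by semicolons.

S -> stmt stmt | P else; Q -> else else | S if if | else S | if stmt else | stmt T; P -> stmt P' | else Q P' | if if S P' | Q if P'; T -> else else | Q S if | Q T; P' -> Q P' | epsilon

Left recursion appears on P.
For P: α = {Q}, β = {stmt, else Q, if if S, Q if}. Rewrite as P → β P' and P' → α P' | ε.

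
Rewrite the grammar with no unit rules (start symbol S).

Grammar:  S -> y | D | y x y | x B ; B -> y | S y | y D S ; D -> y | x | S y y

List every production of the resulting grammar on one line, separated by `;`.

S -> y | x | S y y | y x y | x B; B -> y | S y | y D S; D -> y | x | S y y

Unit pairs: S ⇒* {D}.
For each unit pair (A, B), copy every non-unit production of B to A, then drop all unit productions.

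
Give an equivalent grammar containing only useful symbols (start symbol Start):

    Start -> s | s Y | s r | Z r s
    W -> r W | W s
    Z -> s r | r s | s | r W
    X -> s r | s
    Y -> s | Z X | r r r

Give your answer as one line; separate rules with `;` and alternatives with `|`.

Generating nonterminals: {Start, X, Y, Z}.
Reachable from Start after that: {Start, X, Y, Z}.
Removed useless symbols: {W} and every production mentioning them.

Start -> s | s Y | s r | Z r s; Z -> s r | r s | s; X -> s r | s; Y -> s | Z X | r r r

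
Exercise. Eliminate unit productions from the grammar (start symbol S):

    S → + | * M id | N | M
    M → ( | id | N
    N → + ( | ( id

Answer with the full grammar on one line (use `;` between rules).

S → + | * M id | + ( | ( id | ( | id; M → + ( | ( id | ( | id; N → + ( | ( id

Unit pairs: M ⇒* {N}; S ⇒* {M, N}.
For every A with A ⇒* B via unit rules, add B's non-unit alternatives to A; then delete every rule of the form X → Y.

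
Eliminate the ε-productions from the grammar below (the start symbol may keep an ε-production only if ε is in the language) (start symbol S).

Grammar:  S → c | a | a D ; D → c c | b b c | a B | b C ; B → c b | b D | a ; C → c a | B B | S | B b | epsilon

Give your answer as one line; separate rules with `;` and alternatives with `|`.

S → c | a | a D; D → c c | b b c | a B | b C | b; B → c b | b D | a; C → c a | B B | S | B b

Nullable nonterminals: {C}.
ε ∉ L(G), so no ε-production is kept.
Expand every rule over subsets of its nullable positions: D → b C gives b C | b.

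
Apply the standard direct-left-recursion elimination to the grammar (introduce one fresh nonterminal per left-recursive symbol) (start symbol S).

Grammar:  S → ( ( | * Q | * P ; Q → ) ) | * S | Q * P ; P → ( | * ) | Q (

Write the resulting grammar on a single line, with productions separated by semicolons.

Q is directly left-recursive.
For Q: α = {* P}, β = {) ), * S}. Rewrite as Q → β Q' and Q' → α Q' | ε.

S → ( ( | * Q | * P; Q → ) ) Q' | * S Q'; P → ( | * ) | Q (; Q' → * P Q' | ε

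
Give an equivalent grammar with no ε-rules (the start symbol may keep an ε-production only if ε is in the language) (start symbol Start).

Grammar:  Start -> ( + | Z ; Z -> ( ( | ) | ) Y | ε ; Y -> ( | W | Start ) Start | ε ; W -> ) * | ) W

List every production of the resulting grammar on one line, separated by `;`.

The nullable symbols are {Start, Y, Z}.
ε ∈ L(G) since Start is nullable, so keep Start → ε.
Add the nullable-subset variants: Y → Start ) Start gives Start ) Start | Start ) | ) Start | ).

Start -> ( + | Z | ε; Z -> ( ( | ) | ) Y; Y -> ( | W | Start ) Start | Start ) | ) Start | ); W -> ) * | ) W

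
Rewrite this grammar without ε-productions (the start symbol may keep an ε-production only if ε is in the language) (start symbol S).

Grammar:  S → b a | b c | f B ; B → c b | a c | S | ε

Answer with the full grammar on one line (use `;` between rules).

S → b a | b c | f B | f; B → c b | a c | S

Nullable set = {B}.
ε ∉ L(G), so no ε-production is kept.
Expand every rule over subsets of its nullable positions: S → f B gives f B | f.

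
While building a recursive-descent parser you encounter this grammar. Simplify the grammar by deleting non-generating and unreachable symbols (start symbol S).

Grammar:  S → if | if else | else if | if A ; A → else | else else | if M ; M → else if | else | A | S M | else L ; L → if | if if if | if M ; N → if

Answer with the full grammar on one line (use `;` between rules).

Generating nonterminals: {A, L, M, N, S}.
Reachable from S after that: {A, L, M, S}.
Removed useless symbols: {N} and every production mentioning them.

S → if | if else | else if | if A; A → else | else else | if M; M → else if | else | A | S M | else L; L → if | if if if | if M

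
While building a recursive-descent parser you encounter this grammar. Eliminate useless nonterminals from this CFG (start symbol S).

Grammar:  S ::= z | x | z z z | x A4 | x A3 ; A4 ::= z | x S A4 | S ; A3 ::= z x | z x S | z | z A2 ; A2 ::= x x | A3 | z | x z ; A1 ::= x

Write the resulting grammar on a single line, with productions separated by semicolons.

S ::= z | x | z z z | x A4 | x A3; A4 ::= z | x S A4 | S; A3 ::= z x | z x S | z | z A2; A2 ::= x x | A3 | z | x z

Generating nonterminals: {A1, A2, A3, A4, S}.
Reachable from S after that: {A2, A3, A4, S}.
Removed useless symbols: {A1} and every production mentioning them.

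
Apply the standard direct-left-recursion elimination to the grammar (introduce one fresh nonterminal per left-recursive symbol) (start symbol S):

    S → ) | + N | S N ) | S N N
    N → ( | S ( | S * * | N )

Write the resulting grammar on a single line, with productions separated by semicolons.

S, N are directly left-recursive.
For S: α = {N ), N N}, β = {), + N}. Rewrite as S → β S' and S' → α S' | ε.
For N: α = {)}, β = {(, S (, S * *}. Rewrite as N → β N' and N' → α N' | ε.

S → ) S' | + N S'; N → ( N' | S ( N' | S * * N'; S' → N ) S' | N N S' | ε; N' → ) N' | ε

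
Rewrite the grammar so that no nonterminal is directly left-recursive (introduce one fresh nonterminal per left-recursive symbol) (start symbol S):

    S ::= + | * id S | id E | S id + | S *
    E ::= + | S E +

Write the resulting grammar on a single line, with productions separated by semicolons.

S ::= + S' | * id S S' | id E S'; E ::= + | S E +; S' ::= id + S' | * S' | ε

Left recursion appears on S.
For S: α = {id +, *}, β = {+, * id S, id E}. Rewrite as S → β S' and S' → α S' | ε.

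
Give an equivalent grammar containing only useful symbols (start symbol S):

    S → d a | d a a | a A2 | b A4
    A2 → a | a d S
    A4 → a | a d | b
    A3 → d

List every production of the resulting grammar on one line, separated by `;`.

S → d a | d a a | a A2 | b A4; A2 → a | a d S; A4 → a | a d | b

Generating nonterminals: {A2, A3, A4, S}.
Reachable from S after that: {A2, A4, S}.
Removed useless symbols: {A3} and every production mentioning them.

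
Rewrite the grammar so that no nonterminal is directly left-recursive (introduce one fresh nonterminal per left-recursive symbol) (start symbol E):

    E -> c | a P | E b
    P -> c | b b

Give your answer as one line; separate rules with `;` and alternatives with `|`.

E is directly left-recursive.
For E: α = {b}, β = {c, a P}. Rewrite as E → β E' and E' → α E' | ε.

E -> c E' | a P E'; P -> c | b b; E' -> b E' | ε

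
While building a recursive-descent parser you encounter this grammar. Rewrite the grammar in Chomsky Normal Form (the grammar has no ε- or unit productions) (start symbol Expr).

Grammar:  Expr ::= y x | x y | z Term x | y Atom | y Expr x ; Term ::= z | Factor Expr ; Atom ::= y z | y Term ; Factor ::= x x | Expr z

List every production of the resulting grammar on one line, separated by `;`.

Expr ::= X1 X2 | X2 X1 | X3 Y1 | X1 Atom | X1 Y2; Term ::= z | Factor Expr; Atom ::= X1 X3 | X1 Term; Factor ::= X2 X2 | Expr X3; X1 ::= y; X2 ::= x; X3 ::= z; Y1 ::= Term X2; Y2 ::= Expr X2

Introduce a nonterminal for each terminal appearing in a rule of length ≥ 2: X1 → y, X2 → x, X3 → z.
Binarize each right-hand side of length ≥ 3 by chaining fresh nonterminals (Y1, Y2, …): affected rules were Expr → X3 Term X2; Expr → X1 Expr X2.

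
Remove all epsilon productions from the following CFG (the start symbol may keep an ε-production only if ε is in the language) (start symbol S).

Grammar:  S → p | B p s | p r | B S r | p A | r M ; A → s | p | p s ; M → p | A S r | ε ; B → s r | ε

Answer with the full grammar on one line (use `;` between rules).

S → p | B p s | p s | p r | B S r | S r | p A | r M | r; A → s | p | p s; M → p | A S r; B → s r

Nullable nonterminals: {B, M}.
ε ∉ L(G), so no ε-production is kept.
Expand every rule over subsets of its nullable positions: S → B p s gives B p s | p s. S → B S r gives B S r | S r. S → r M gives r M | r.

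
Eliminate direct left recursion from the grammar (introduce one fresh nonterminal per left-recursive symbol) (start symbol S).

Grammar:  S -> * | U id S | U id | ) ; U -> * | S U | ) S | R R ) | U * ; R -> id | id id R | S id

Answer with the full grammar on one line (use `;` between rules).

S -> * | U id S | U id | ); U -> * U' | S U U' | ) S U' | R R ) U'; R -> id | id id R | S id; U' -> * U' | ε

U is directly left-recursive.
For U: α = {*}, β = {*, S U, ) S, R R )}. Rewrite as U → β U' and U' → α U' | ε.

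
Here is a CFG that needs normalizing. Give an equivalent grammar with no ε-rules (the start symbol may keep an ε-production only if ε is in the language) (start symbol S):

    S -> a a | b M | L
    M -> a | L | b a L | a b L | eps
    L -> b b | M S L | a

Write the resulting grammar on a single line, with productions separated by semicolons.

S -> a a | b M | b | L; M -> a | L | b a L | a b L; L -> b b | M S L | S L | a

Nullable nonterminals: {M}.
ε ∉ L(G), so no ε-production is kept.
Expand every rule over subsets of its nullable positions: S → b M gives b M | b. L → M S L gives M S L | S L.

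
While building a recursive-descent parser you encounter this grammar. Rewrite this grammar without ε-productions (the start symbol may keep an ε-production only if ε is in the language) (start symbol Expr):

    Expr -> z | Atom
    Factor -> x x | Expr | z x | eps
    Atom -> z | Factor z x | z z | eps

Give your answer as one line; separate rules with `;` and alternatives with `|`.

Expr -> z | Atom | eps; Factor -> x x | Expr | z x; Atom -> z | Factor z x | z x | z z

The nullable symbols are {Atom, Expr, Factor}.
ε ∈ L(G) since Expr is nullable, so keep Expr → ε.
For each production, add variants omitting each subset of nullable occurrences: Atom → Factor z x gives Factor z x | z x.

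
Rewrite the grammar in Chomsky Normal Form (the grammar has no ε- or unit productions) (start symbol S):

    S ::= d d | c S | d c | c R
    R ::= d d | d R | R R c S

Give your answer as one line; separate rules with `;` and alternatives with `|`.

Introduce a nonterminal for each terminal appearing in a rule of length ≥ 2: X1 → d, X2 → c.
Binarize each right-hand side of length ≥ 3 by chaining fresh nonterminals (Y1, Y2, …): affected rules were R → R R X2 S.

S ::= X1 X1 | X2 S | X1 X2 | X2 R; R ::= X1 X1 | X1 R | R Y1; X1 ::= d; X2 ::= c; Y1 ::= R Y2; Y2 ::= X2 S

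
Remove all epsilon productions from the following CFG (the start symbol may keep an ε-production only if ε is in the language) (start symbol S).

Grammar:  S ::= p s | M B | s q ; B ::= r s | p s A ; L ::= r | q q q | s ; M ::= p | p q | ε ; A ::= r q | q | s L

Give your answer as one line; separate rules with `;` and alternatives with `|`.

Nullable set = {M}.
ε ∉ L(G), so no ε-production is kept.
For each production, add variants omitting each subset of nullable occurrences: S → M B gives M B | B.

S ::= p s | M B | B | s q; B ::= r s | p s A; L ::= r | q q q | s; M ::= p | p q; A ::= r q | q | s L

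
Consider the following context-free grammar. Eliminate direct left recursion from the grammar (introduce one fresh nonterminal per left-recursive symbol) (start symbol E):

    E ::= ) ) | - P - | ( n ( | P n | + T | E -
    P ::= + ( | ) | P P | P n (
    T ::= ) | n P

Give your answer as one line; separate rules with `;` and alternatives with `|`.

E ::= ) ) E' | - P - E' | ( n ( E' | P n E' | + T E'; P ::= + ( P' | ) P'; T ::= ) | n P; E' ::= - E' | ε; P' ::= P P' | n ( P' | ε

E, P are directly left-recursive.
For E: α = {-}, β = {) ), - P -, ( n (, P n, + T}. Rewrite as E → β E' and E' → α E' | ε.
For P: α = {P, n (}, β = {+ (, )}. Rewrite as P → β P' and P' → α P' | ε.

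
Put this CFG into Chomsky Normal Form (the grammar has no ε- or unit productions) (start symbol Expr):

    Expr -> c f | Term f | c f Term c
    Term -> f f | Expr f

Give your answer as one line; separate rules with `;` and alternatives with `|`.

Introduce a nonterminal for each terminal appearing in a rule of length ≥ 2: X1 → c, X2 → f.
Binarize each right-hand side of length ≥ 3 by chaining fresh nonterminals (Y1, Y2, …): affected rules were Expr → X1 X2 Term X1.

Expr -> X1 X2 | Term X2 | X1 Y1; Term -> X2 X2 | Expr X2; X1 -> c; X2 -> f; Y1 -> X2 Y2; Y2 -> Term X1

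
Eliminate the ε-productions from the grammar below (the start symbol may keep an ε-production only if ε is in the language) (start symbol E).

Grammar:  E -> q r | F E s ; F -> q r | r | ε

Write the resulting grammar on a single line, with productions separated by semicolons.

Nullable nonterminals: {F}.
ε ∉ L(G), so no ε-production is kept.
Expand every rule over subsets of its nullable positions: E → F E s gives F E s | E s.

E -> q r | F E s | E s; F -> q r | r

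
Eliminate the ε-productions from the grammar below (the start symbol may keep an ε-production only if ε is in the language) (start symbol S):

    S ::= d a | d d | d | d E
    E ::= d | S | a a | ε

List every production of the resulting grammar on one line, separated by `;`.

S ::= d a | d d | d | d E; E ::= d | S | a a

Nullable nonterminals: {E}.
ε ∉ L(G), so no ε-production is kept.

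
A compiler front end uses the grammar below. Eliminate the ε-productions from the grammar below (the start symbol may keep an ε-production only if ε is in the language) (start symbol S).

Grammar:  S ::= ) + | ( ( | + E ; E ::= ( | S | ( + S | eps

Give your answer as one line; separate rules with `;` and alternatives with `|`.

The nullable symbols are {E}.
ε ∉ L(G), so no ε-production is kept.
Expand every rule over subsets of its nullable positions: S → + E gives + E | +.

S ::= ) + | ( ( | + E | +; E ::= ( | S | ( + S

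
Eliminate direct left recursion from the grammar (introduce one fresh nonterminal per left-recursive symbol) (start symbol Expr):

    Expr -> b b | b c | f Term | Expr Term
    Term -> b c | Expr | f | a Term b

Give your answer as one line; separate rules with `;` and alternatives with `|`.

Directly left-recursive nonterminal: Expr.
For Expr: α = {Term}, β = {b b, b c, f Term}. Rewrite as Expr → β Expr1 and Expr1 → α Expr1 | ε.

Expr -> b b Expr1 | b c Expr1 | f Term Expr1; Term -> b c | Expr | f | a Term b; Expr1 -> Term Expr1 | epsilon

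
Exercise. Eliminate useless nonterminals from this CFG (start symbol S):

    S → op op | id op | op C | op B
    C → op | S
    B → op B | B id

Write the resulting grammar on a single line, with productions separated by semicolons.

S → op op | id op | op C; C → op | S

Generating nonterminals: {C, S}.
Reachable from S after that: {C, S}.
Removed useless symbols: {B} and every production mentioning them.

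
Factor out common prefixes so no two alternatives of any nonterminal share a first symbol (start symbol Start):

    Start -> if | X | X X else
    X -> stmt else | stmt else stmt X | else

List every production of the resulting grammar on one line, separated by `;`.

Start -> if | X Start1; X -> else | stmt else X1; Start1 -> ε | X else; X1 -> ε | stmt X

Start has alternatives sharing prefix 'X': factor to Start → X Start1 with Start1 → ε | X else.
X has alternatives sharing prefix 'stmt else': factor to X → stmt else X1 with X1 → ε | stmt X.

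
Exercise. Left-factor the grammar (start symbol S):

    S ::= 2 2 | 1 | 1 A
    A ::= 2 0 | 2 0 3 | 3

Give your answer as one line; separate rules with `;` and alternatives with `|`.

S has alternatives sharing prefix '1': factor to S → 1 S' with S' → ε | A.
A has alternatives sharing prefix '2 0': factor to A → 2 0 A' with A' → ε | 3.

S ::= 2 2 | 1 S'; A ::= 3 | 2 0 A'; S' ::= ε | A; A' ::= ε | 3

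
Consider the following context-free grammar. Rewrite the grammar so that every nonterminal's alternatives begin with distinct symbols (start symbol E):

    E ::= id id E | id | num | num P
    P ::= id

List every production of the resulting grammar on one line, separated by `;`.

E has alternatives sharing prefix 'id': factor to E → id E' with E' → id E | ε.
E has alternatives sharing prefix 'num': factor to E → num E'' with E'' → ε | P.

E ::= id E' | num E''; P ::= id; E' ::= id E | epsilon; E'' ::= epsilon | P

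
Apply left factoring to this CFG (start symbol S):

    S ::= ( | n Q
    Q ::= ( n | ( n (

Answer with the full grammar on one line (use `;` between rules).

S ::= ( | n Q; Q ::= ( n Q'; Q' ::= ε | (

Q has alternatives sharing prefix '( n': factor to Q → ( n Q' with Q' → ε | (.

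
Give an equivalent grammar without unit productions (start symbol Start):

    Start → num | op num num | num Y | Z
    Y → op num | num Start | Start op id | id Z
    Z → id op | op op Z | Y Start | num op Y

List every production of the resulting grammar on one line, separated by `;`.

Start → id op | op op Z | Y Start | num op Y | num | op num num | num Y; Y → op num | num Start | Start op id | id Z; Z → id op | op op Z | Y Start | num op Y

Unit pairs: Start ⇒* {Z}.
For every A with A ⇒* B via unit rules, add B's non-unit alternatives to A; then delete every rule of the form X → Y.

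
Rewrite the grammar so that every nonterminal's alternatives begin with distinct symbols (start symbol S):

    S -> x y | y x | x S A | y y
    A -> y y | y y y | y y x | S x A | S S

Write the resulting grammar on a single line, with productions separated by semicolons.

S has alternatives sharing prefix 'x': factor to S → x S' with S' → y | S A.
S has alternatives sharing prefix 'y': factor to S → y S'' with S'' → x | y.
A has alternatives sharing prefix 'y y': factor to A → y y A' with A' → ε | y | x.
A has alternatives sharing prefix 'S': factor to A → S A'' with A'' → x A | S.

S -> x S' | y S''; A -> y y A' | S A''; S' -> y | S A; S'' -> x | y; A' -> ε | y | x; A'' -> x A | S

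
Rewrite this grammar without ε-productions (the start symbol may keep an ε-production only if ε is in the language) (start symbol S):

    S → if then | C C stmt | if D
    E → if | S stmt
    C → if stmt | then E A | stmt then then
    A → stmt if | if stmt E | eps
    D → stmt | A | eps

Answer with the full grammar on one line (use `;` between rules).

Nullable nonterminals: {A, D}.
ε ∉ L(G), so no ε-production is kept.
For each production, add variants omitting each subset of nullable occurrences: S → if D gives if D | if. C → then E A gives then E A | then E.

S → if then | C C stmt | if D | if; E → if | S stmt; C → if stmt | then E A | then E | stmt then then; A → stmt if | if stmt E; D → stmt | A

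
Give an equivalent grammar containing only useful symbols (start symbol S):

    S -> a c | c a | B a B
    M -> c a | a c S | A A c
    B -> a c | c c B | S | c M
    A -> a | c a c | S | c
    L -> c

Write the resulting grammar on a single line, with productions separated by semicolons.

Generating nonterminals: {A, B, L, M, S}.
Reachable from S after that: {A, B, M, S}.
Removed useless symbols: {L} and every production mentioning them.

S -> a c | c a | B a B; M -> c a | a c S | A A c; B -> a c | c c B | S | c M; A -> a | c a c | S | c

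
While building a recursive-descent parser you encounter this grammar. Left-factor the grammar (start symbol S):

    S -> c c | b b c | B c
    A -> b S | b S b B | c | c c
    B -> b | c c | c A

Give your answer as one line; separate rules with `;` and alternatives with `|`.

A has alternatives sharing prefix 'b S': factor to A → b S A' with A' → ε | b B.
A has alternatives sharing prefix 'c': factor to A → c A'' with A'' → ε | c.
B has alternatives sharing prefix 'c': factor to B → c B' with B' → c | A.

S -> c c | b b c | B c; A -> b S A' | c A''; B -> b | c B'; A' -> ε | b B; A'' -> ε | c; B' -> c | A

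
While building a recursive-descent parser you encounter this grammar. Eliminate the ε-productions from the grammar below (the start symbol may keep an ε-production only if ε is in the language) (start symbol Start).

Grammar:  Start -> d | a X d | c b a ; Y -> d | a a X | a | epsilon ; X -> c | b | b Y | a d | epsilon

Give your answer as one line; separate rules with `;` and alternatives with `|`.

The nullable symbols are {X, Y}.
ε ∉ L(G), so no ε-production is kept.
For each production, add variants omitting each subset of nullable occurrences: Start → a X d gives a X d | a d. Y → a a X gives a a X | a a.

Start -> d | a X d | a d | c b a; Y -> d | a a X | a a | a; X -> c | b | b Y | a d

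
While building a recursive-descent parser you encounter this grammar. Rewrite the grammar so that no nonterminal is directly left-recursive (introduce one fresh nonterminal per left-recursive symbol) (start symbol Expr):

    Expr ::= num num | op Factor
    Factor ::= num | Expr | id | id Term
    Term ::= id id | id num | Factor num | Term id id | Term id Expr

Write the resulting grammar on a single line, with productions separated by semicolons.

Term is directly left-recursive.
For Term: α = {id id, id Expr}, β = {id id, id num, Factor num}. Rewrite as Term → β Term1 and Term1 → α Term1 | ε.

Expr ::= num num | op Factor; Factor ::= num | Expr | id | id Term; Term ::= id id Term1 | id num Term1 | Factor num Term1; Term1 ::= id id Term1 | id Expr Term1 | ε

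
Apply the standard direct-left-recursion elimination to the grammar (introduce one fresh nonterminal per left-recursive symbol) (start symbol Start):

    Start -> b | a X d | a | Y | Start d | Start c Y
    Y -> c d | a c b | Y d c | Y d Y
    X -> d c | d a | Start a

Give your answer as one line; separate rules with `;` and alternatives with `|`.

Start, Y are directly left-recursive.
For Start: α = {d, c Y}, β = {b, a X d, a, Y}. Rewrite as Start → β Start1 and Start1 → α Start1 | ε.
For Y: α = {d c, d Y}, β = {c d, a c b}. Rewrite as Y → β Y1 and Y1 → α Y1 | ε.

Start -> b Start1 | a X d Start1 | a Start1 | Y Start1; Y -> c d Y1 | a c b Y1; X -> d c | d a | Start a; Start1 -> d Start1 | c Y Start1 | ε; Y1 -> d c Y1 | d Y Y1 | ε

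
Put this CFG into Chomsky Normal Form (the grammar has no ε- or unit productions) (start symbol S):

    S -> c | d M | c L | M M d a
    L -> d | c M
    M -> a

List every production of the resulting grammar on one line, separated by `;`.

S -> c | X1 M | X2 L | M Y1; L -> d | X2 M; M -> a; X1 -> d; X2 -> c; X3 -> a; Y1 -> M Y2; Y2 -> X1 X3

Introduce a nonterminal for each terminal appearing in a rule of length ≥ 2: X1 → d, X2 → c, X3 → a.
Binarize each right-hand side of length ≥ 3 by chaining fresh nonterminals (Y1, Y2, …): affected rules were S → M M X1 X3.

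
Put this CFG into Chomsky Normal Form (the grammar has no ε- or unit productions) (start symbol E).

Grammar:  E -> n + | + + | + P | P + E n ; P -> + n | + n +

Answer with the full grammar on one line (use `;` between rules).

E -> X1 X2 | X2 X2 | X2 P | P Y1; P -> X2 X1 | X2 Y3; X1 -> n; X2 -> +; Y1 -> X2 Y2; Y2 -> E X1; Y3 -> X1 X2

Introduce a nonterminal for each terminal appearing in a rule of length ≥ 2: X1 → n, X2 → +.
Binarize each right-hand side of length ≥ 3 by chaining fresh nonterminals (Y1, Y2, …): affected rules were E → P X2 E X1; P → X2 X1 X2.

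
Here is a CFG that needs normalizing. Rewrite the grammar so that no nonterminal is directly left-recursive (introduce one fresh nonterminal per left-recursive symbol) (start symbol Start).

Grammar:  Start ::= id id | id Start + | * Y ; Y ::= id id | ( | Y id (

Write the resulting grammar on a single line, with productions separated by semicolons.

Y is directly left-recursive.
For Y: α = {id (}, β = {id id, (}. Rewrite as Y → β Y1 and Y1 → α Y1 | ε.

Start ::= id id | id Start + | * Y; Y ::= id id Y1 | ( Y1; Y1 ::= id ( Y1 | eps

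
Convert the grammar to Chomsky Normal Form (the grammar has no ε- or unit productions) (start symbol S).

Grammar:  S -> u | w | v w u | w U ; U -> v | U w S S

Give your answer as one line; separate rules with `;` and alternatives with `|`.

Introduce a nonterminal for each terminal appearing in a rule of length ≥ 2: X1 → v, X2 → w, X3 → u.
Binarize each right-hand side of length ≥ 3 by chaining fresh nonterminals (Y1, Y2, …): affected rules were S → X1 X2 X3; U → U X2 S S.

S -> u | w | X1 Y1 | X2 U; U -> v | U Y2; X1 -> v; X2 -> w; X3 -> u; Y1 -> X2 X3; Y2 -> X2 Y3; Y3 -> S S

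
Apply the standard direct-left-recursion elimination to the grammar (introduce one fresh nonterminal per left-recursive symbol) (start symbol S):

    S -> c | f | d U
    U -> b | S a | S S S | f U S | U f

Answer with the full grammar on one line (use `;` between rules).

S -> c | f | d U; U -> b U' | S a U' | S S S U' | f U S U'; U' -> f U' | ε

Directly left-recursive nonterminal: U.
For U: α = {f}, β = {b, S a, S S S, f U S}. Rewrite as U → β U' and U' → α U' | ε.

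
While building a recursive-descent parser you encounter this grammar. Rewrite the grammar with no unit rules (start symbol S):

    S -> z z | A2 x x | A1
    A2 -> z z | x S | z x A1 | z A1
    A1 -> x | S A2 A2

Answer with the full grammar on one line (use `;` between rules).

Unit pairs: S ⇒* {A1}.
For every A with A ⇒* B via unit rules, add B's non-unit alternatives to A; then delete every rule of the form X → Y.

S -> x | S A2 A2 | z z | A2 x x; A2 -> z z | x S | z x A1 | z A1; A1 -> x | S A2 A2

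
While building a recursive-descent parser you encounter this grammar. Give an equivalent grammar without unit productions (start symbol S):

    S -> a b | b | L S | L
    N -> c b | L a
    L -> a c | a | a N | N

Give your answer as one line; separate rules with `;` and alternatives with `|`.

Unit pairs: L ⇒* {N}; S ⇒* {L, N}.
Replace each nonterminal's rules with the union of the non-unit rules of every nonterminal it unit-derives.

S -> a c | a | a N | a b | b | L S | c b | L a; N -> c b | L a; L -> a c | a | a N | c b | L a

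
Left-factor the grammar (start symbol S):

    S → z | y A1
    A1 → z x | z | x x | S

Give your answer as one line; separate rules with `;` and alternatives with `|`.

S → z | y A1; A1 → x x | S | z A1'; A1' → x | ε

A1 has alternatives sharing prefix 'z': factor to A1 → z A1' with A1' → x | ε.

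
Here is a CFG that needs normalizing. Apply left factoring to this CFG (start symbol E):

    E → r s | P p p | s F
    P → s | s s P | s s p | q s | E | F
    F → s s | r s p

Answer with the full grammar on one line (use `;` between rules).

P has alternatives sharing prefix 's': factor to P → s P' with P' → ε | s P | s p.
P' has alternatives sharing prefix 's': factor to P' → s P'' with P'' → P | p.

E → r s | P p p | s F; P → q s | E | F | s P'; F → s s | r s p; P' → epsilon | s P''; P'' → P | p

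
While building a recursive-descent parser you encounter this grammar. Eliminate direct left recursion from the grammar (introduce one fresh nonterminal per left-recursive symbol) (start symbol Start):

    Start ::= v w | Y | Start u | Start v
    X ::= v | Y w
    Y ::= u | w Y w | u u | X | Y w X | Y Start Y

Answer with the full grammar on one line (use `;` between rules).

Start ::= v w Start1 | Y Start1; X ::= v | Y w; Y ::= u Y1 | w Y w Y1 | u u Y1 | X Y1; Start1 ::= u Start1 | v Start1 | ε; Y1 ::= w X Y1 | Start Y Y1 | ε

Start, Y are directly left-recursive.
For Start: α = {u, v}, β = {v w, Y}. Rewrite as Start → β Start1 and Start1 → α Start1 | ε.
For Y: α = {w X, Start Y}, β = {u, w Y w, u u, X}. Rewrite as Y → β Y1 and Y1 → α Y1 | ε.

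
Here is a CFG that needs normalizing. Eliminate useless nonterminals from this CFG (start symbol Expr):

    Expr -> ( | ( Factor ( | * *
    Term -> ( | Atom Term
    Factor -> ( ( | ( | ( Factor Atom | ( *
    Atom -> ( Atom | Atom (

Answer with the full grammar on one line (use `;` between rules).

Generating nonterminals: {Expr, Factor, Term}.
Reachable from Expr after that: {Expr, Factor}.
Removed useless symbols: {Atom, Term} and every production mentioning them.

Expr -> ( | ( Factor ( | * *; Factor -> ( ( | ( | ( *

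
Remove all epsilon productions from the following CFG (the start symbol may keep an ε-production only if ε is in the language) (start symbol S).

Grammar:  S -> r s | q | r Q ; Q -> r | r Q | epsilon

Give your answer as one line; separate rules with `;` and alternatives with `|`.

S -> r s | q | r Q | r; Q -> r | r Q

Nullable nonterminals: {Q}.
ε ∉ L(G), so no ε-production is kept.
For each production, add variants omitting each subset of nullable occurrences: S → r Q gives r Q | r.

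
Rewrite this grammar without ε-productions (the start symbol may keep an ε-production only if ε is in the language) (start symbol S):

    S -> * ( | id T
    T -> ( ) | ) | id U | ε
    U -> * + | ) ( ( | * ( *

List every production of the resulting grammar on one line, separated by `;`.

Nullable set = {T}.
ε ∉ L(G), so no ε-production is kept.
For each production, add variants omitting each subset of nullable occurrences: S → id T gives id T | id.

S -> * ( | id T | id; T -> ( ) | ) | id U; U -> * + | ) ( ( | * ( *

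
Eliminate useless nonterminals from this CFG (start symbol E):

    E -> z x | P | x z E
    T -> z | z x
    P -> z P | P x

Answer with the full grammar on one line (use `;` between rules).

E -> z x | x z E

Generating nonterminals: {E, T}.
Reachable from E after that: {E}.
Removed useless symbols: {P, T} and every production mentioning them.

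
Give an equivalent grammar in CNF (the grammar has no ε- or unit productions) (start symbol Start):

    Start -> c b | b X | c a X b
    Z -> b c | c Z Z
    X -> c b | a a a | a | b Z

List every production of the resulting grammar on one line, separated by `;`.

Start -> X1 X2 | X2 X | X1 Y1; Z -> X2 X1 | X1 Y3; X -> X1 X2 | X3 Y4 | a | X2 Z; X1 -> c; X2 -> b; X3 -> a; Y1 -> X3 Y2; Y2 -> X X2; Y3 -> Z Z; Y4 -> X3 X3

Introduce a nonterminal for each terminal appearing in a rule of length ≥ 2: X1 → c, X2 → b, X3 → a.
Binarize each right-hand side of length ≥ 3 by chaining fresh nonterminals (Y1, Y2, …): affected rules were Start → X1 X3 X X2; Z → X1 Z Z; X → X3 X3 X3.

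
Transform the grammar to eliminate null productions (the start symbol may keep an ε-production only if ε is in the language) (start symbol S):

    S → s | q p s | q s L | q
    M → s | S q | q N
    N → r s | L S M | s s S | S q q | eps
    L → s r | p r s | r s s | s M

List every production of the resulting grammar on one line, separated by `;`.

S → s | q p s | q s L | q; M → s | S q | q N | q; N → r s | L S M | s s S | S q q; L → s r | p r s | r s s | s M

The nullable symbols are {N}.
ε ∉ L(G), so no ε-production is kept.
Expand every rule over subsets of its nullable positions: M → q N gives q N | q.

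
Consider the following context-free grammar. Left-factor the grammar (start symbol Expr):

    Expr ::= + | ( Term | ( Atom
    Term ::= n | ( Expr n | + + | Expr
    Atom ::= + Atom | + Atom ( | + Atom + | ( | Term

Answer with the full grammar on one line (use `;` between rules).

Expr ::= + | ( Expr1; Term ::= n | ( Expr n | + + | Expr; Atom ::= ( | Term | + Atom Atom1; Expr1 ::= Term | Atom; Atom1 ::= ε | ( | +

Expr has alternatives sharing prefix '(': factor to Expr → ( Expr1 with Expr1 → Term | Atom.
Atom has alternatives sharing prefix '+ Atom': factor to Atom → + Atom Atom1 with Atom1 → ε | ( | +.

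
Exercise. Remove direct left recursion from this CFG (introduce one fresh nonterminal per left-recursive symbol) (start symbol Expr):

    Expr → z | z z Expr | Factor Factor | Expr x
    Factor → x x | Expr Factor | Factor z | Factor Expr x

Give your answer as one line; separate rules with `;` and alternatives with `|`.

Expr → z Expr1 | z z Expr Expr1 | Factor Factor Expr1; Factor → x x Factor1 | Expr Factor Factor1; Expr1 → x Expr1 | epsilon; Factor1 → z Factor1 | Expr x Factor1 | epsilon

Expr, Factor are directly left-recursive.
For Expr: α = {x}, β = {z, z z Expr, Factor Factor}. Rewrite as Expr → β Expr1 and Expr1 → α Expr1 | ε.
For Factor: α = {z, Expr x}, β = {x x, Expr Factor}. Rewrite as Factor → β Factor1 and Factor1 → α Factor1 | ε.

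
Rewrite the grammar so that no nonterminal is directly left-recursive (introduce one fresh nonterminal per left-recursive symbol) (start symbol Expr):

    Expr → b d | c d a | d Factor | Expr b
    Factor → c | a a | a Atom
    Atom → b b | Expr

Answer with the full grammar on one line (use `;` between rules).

Expr → b d Expr1 | c d a Expr1 | d Factor Expr1; Factor → c | a a | a Atom; Atom → b b | Expr; Expr1 → b Expr1 | ε

Expr is directly left-recursive.
For Expr: α = {b}, β = {b d, c d a, d Factor}. Rewrite as Expr → β Expr1 and Expr1 → α Expr1 | ε.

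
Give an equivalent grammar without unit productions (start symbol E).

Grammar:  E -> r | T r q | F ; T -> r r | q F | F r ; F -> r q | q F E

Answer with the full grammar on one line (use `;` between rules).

Unit pairs: E ⇒* {F}.
For each unit pair (A, B), copy every non-unit production of B to A, then drop all unit productions.

E -> r | T r q | r q | q F E; T -> r r | q F | F r; F -> r q | q F E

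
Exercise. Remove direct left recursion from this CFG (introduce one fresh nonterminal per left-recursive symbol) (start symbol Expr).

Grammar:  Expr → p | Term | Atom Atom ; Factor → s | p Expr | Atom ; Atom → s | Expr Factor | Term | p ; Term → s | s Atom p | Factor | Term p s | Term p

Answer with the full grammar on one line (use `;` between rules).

Directly left-recursive nonterminal: Term.
For Term: α = {p s, p}, β = {s, s Atom p, Factor}. Rewrite as Term → β Term1 and Term1 → α Term1 | ε.

Expr → p | Term | Atom Atom; Factor → s | p Expr | Atom; Atom → s | Expr Factor | Term | p; Term → s Term1 | s Atom p Term1 | Factor Term1; Term1 → p s Term1 | p Term1 | ε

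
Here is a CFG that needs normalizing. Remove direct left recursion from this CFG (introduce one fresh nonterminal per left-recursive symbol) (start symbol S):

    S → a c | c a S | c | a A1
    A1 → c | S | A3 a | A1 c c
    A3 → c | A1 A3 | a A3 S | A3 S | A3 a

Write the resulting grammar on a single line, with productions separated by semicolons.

A1, A3 are directly left-recursive.
For A1: α = {c c}, β = {c, S, A3 a}. Rewrite as A1 → β A1' and A1' → α A1' | ε.
For A3: α = {S, a}, β = {c, A1 A3, a A3 S}. Rewrite as A3 → β A3' and A3' → α A3' | ε.

S → a c | c a S | c | a A1; A1 → c A1' | S A1' | A3 a A1'; A3 → c A3' | A1 A3 A3' | a A3 S A3'; A1' → c c A1' | ε; A3' → S A3' | a A3' | ε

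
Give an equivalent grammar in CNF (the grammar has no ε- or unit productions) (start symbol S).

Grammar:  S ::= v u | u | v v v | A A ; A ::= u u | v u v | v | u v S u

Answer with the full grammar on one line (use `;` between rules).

Introduce a nonterminal for each terminal appearing in a rule of length ≥ 2: X1 → v, X2 → u.
Binarize each right-hand side of length ≥ 3 by chaining fresh nonterminals (Y1, Y2, …): affected rules were S → X1 X1 X1; A → X1 X2 X1; A → X2 X1 S X2.

S ::= X1 X2 | u | X1 Y1 | A A; A ::= X2 X2 | X1 Y2 | v | X2 Y3; X1 ::= v; X2 ::= u; Y1 ::= X1 X1; Y2 ::= X2 X1; Y3 ::= X1 Y4; Y4 ::= S X2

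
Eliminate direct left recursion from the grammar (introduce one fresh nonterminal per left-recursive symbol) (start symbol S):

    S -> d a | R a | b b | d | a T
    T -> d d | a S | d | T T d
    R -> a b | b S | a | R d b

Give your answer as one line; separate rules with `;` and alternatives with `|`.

S -> d a | R a | b b | d | a T; T -> d d T' | a S T' | d T'; R -> a b R' | b S R' | a R'; T' -> T d T' | eps; R' -> d b R' | eps

Directly left-recursive nonterminals: T, R.
For T: α = {T d}, β = {d d, a S, d}. Rewrite as T → β T' and T' → α T' | ε.
For R: α = {d b}, β = {a b, b S, a}. Rewrite as R → β R' and R' → α R' | ε.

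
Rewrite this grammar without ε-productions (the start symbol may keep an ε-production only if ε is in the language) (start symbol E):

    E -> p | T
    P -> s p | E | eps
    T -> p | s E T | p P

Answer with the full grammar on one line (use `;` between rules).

The nullable symbols are {P}.
ε ∉ L(G), so no ε-production is kept.

E -> p | T; P -> s p | E; T -> p | s E T | p P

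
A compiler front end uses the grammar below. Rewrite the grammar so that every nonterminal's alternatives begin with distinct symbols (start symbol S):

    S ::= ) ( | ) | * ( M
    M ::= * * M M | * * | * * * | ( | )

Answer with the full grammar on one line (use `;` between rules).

S has alternatives sharing prefix ')': factor to S → ) S' with S' → ( | ε.
M has alternatives sharing prefix '* *': factor to M → * * M' with M' → M M | ε | *.

S ::= * ( M | ) S'; M ::= ( | ) | * * M'; S' ::= ( | epsilon; M' ::= M M | epsilon | *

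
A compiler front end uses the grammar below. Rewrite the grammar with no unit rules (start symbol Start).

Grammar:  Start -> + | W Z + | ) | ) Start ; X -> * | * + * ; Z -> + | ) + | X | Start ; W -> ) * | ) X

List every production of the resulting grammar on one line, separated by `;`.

Unit pairs: Z ⇒* {Start, X}.
Replace each nonterminal's rules with the union of the non-unit rules of every nonterminal it unit-derives.

Start -> + | W Z + | ) | ) Start; X -> * | * + *; Z -> + | ) + | W Z + | ) | ) Start | * | * + *; W -> ) * | ) X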